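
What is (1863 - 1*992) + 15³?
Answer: 4246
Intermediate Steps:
(1863 - 1*992) + 15³ = (1863 - 992) + 3375 = 871 + 3375 = 4246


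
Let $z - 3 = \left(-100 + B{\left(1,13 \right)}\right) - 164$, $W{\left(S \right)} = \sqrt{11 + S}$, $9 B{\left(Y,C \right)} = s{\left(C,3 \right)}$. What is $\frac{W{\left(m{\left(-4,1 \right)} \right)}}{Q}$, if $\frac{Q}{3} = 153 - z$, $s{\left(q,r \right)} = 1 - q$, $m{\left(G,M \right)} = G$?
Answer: $\frac{\sqrt{7}}{1246} \approx 0.0021234$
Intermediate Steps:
$B{\left(Y,C \right)} = \frac{1}{9} - \frac{C}{9}$ ($B{\left(Y,C \right)} = \frac{1 - C}{9} = \frac{1}{9} - \frac{C}{9}$)
$z = - \frac{787}{3}$ ($z = 3 + \left(\left(-100 + \left(\frac{1}{9} - \frac{13}{9}\right)\right) - 164\right) = 3 - \frac{796}{3} = - \frac{787}{3} \approx -262.33$)
$Q = 1246$ ($Q = 3 \left(153 - - \frac{787}{3}\right) = 3 \left(153 + \frac{787}{3}\right) = 3 \cdot \frac{1246}{3} = 1246$)
$\frac{W{\left(m{\left(-4,1 \right)} \right)}}{Q} = \frac{\sqrt{11 - 4}}{1246} = \sqrt{7} \cdot \frac{1}{1246} = \frac{\sqrt{7}}{1246}$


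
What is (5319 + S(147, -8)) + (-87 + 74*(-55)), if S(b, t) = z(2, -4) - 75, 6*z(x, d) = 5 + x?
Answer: 6529/6 ≈ 1088.2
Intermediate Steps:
z(x, d) = ⅚ + x/6 (z(x, d) = (5 + x)/6 = ⅚ + x/6)
S(b, t) = -443/6 (S(b, t) = (⅚ + (⅙)*2) - 75 = (⅚ + ⅓) - 75 = 7/6 - 75 = -443/6)
(5319 + S(147, -8)) + (-87 + 74*(-55)) = (5319 - 443/6) + (-87 + 74*(-55)) = 31471/6 + (-87 - 4070) = 31471/6 - 4157 = 6529/6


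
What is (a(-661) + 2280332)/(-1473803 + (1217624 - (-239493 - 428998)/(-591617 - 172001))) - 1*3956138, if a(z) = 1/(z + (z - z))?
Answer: -511558183167372941352/129307175878693 ≈ -3.9561e+6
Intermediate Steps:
a(z) = 1/z (a(z) = 1/(z + 0) = 1/z)
(a(-661) + 2280332)/(-1473803 + (1217624 - (-239493 - 428998)/(-591617 - 172001))) - 1*3956138 = (1/(-661) + 2280332)/(-1473803 + (1217624 - (-239493 - 428998)/(-591617 - 172001))) - 1*3956138 = (-1/661 + 2280332)/(-1473803 + (1217624 - (-668491)/(-763618))) - 3956138 = 1507299451/(661*(-1473803 + (1217624 - (-668491)*(-1)/763618))) - 3956138 = 1507299451/(661*(-1473803 + (1217624 - 1*668491/763618))) - 3956138 = 1507299451/(661*(-1473803 + (1217624 - 668491/763618))) - 3956138 = 1507299451/(661*(-1473803 + 929798935141/763618)) - 3956138 = 1507299451/(661*(-195623564113/763618)) - 3956138 = (1507299451/661)*(-763618/195623564113) - 3956138 = -1151000992173718/129307175878693 - 3956138 = -511558183167372941352/129307175878693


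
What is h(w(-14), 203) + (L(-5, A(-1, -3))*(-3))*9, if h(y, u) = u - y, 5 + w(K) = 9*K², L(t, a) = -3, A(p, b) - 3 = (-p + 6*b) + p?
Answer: -1475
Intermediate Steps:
A(p, b) = 3 + 6*b (A(p, b) = 3 + ((-p + 6*b) + p) = 3 + 6*b)
w(K) = -5 + 9*K²
h(w(-14), 203) + (L(-5, A(-1, -3))*(-3))*9 = (203 - (-5 + 9*(-14)²)) - 3*(-3)*9 = (203 - (-5 + 9*196)) + 9*9 = (203 - (-5 + 1764)) + 81 = (203 - 1*1759) + 81 = (203 - 1759) + 81 = -1556 + 81 = -1475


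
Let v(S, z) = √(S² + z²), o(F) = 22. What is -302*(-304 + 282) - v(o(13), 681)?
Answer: 6644 - √464245 ≈ 5962.6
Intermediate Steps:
-302*(-304 + 282) - v(o(13), 681) = -302*(-304 + 282) - √(22² + 681²) = -302*(-22) - √(484 + 463761) = 6644 - √464245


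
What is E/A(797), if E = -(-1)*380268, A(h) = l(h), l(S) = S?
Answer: 380268/797 ≈ 477.12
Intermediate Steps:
A(h) = h
E = 380268 (E = -1*(-380268) = 380268)
E/A(797) = 380268/797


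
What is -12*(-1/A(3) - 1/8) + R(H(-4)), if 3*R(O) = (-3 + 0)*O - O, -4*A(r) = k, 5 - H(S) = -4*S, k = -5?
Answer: 773/30 ≈ 25.767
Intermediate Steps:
H(S) = 5 + 4*S (H(S) = 5 - (-4)*S = 5 + 4*S)
A(r) = 5/4 (A(r) = -¼*(-5) = 5/4)
R(O) = -4*O/3 (R(O) = ((-3 + 0)*O - O)/3 = (-3*O - O)/3 = (-4*O)/3 = -4*O/3)
-12*(-1/A(3) - 1/8) + R(H(-4)) = -12*(-1/5/4 - 1/8) - 4*(5 + 4*(-4))/3 = -12*(-1*⅘ - 1*⅛) - 4*(5 - 16)/3 = -12*(-⅘ - ⅛) - 4/3*(-11) = -12*(-37/40) + 44/3 = 111/10 + 44/3 = 773/30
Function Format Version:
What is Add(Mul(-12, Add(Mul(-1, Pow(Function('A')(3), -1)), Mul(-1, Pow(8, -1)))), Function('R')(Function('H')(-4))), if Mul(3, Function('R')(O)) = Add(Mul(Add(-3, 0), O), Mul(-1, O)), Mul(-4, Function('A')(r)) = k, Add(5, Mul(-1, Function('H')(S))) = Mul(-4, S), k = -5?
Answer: Rational(773, 30) ≈ 25.767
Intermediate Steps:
Function('H')(S) = Add(5, Mul(4, S)) (Function('H')(S) = Add(5, Mul(-1, Mul(-4, S))) = Add(5, Mul(4, S)))
Function('A')(r) = Rational(5, 4) (Function('A')(r) = Mul(Rational(-1, 4), -5) = Rational(5, 4))
Function('R')(O) = Mul(Rational(-4, 3), O) (Function('R')(O) = Mul(Rational(1, 3), Add(Mul(Add(-3, 0), O), Mul(-1, O))) = Mul(Rational(1, 3), Add(Mul(-3, O), Mul(-1, O))) = Mul(Rational(1, 3), Mul(-4, O)) = Mul(Rational(-4, 3), O))
Add(Mul(-12, Add(Mul(-1, Pow(Function('A')(3), -1)), Mul(-1, Pow(8, -1)))), Function('R')(Function('H')(-4))) = Add(Mul(-12, Add(Mul(-1, Pow(Rational(5, 4), -1)), Mul(-1, Pow(8, -1)))), Mul(Rational(-4, 3), Add(5, Mul(4, -4)))) = Add(Mul(-12, Add(Mul(-1, Rational(4, 5)), Mul(-1, Rational(1, 8)))), Mul(Rational(-4, 3), Add(5, -16))) = Add(Mul(-12, Add(Rational(-4, 5), Rational(-1, 8))), Mul(Rational(-4, 3), -11)) = Add(Mul(-12, Rational(-37, 40)), Rational(44, 3)) = Add(Rational(111, 10), Rational(44, 3)) = Rational(773, 30)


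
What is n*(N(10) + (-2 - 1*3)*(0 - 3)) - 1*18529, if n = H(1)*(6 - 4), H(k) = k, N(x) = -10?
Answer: -18519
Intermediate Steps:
n = 2 (n = 1*(6 - 4) = 1*2 = 2)
n*(N(10) + (-2 - 1*3)*(0 - 3)) - 1*18529 = 2*(-10 + (-2 - 1*3)*(0 - 3)) - 1*18529 = 2*(-10 + (-2 - 3)*(-3)) - 18529 = 2*(-10 - 5*(-3)) - 18529 = 2*(-10 + 15) - 18529 = 2*5 - 18529 = 10 - 18529 = -18519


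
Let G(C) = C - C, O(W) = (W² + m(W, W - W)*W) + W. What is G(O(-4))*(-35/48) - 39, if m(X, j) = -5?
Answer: -39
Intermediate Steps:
O(W) = W² - 4*W (O(W) = (W² - 5*W) + W = W² - 4*W)
G(C) = 0
G(O(-4))*(-35/48) - 39 = 0*(-35/48) - 39 = 0 - 39 = -39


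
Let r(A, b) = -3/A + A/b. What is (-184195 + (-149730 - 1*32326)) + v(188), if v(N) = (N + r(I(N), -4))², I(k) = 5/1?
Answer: -132639671/400 ≈ -3.3160e+5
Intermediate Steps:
I(k) = 5 (I(k) = 5*1 = 5)
v(N) = (-37/20 + N)² (v(N) = (N + (-3/5 + 5/(-4)))² = (N + (-3*⅕ + 5*(-¼)))² = (N + (-⅗ - 5/4))² = (N - 37/20)² = (-37/20 + N)²)
(-184195 + (-149730 - 1*32326)) + v(188) = (-184195 + (-149730 - 1*32326)) + (-37 + 20*188)²/400 = (-184195 + (-149730 - 32326)) + (-37 + 3760)²/400 = (-184195 - 182056) + (1/400)*3723² = -366251 + (1/400)*13860729 = -366251 + 13860729/400 = -132639671/400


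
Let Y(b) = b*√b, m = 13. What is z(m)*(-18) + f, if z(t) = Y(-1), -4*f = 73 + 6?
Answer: -79/4 + 18*I ≈ -19.75 + 18.0*I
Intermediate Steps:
f = -79/4 (f = -(73 + 6)/4 = -¼*79 = -79/4 ≈ -19.750)
Y(b) = b^(3/2)
z(t) = -I (z(t) = (-1)^(3/2) = -I)
z(m)*(-18) + f = -I*(-18) - 79/4 = 18*I - 79/4 = -79/4 + 18*I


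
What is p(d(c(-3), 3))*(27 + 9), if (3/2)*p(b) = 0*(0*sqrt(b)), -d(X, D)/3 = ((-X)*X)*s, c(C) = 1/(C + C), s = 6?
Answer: 0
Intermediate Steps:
c(C) = 1/(2*C)
d(X, D) = 18*X**2 (d(X, D) = -3*(-X)*X*6 = -3*(-X**2)*6 = -(-18)*X**2 = 18*X**2)
p(b) = 0 (p(b) = 2*(0*(0*sqrt(b)))/3 = 2*(0*0)/3 = (2/3)*0 = 0)
p(d(c(-3), 3))*(27 + 9) = 0*(27 + 9) = 0*36 = 0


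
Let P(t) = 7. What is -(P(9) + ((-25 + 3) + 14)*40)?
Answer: 313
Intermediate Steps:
-(P(9) + ((-25 + 3) + 14)*40) = -(7 + ((-25 + 3) + 14)*40) = -(7 + (-22 + 14)*40) = -(7 - 8*40) = -(7 - 320) = -1*(-313) = 313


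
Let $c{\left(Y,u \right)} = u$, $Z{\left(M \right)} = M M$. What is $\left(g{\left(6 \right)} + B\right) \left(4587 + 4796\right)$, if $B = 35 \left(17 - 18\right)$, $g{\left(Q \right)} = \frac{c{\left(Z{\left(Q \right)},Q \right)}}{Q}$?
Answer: $-319022$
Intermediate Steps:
$Z{\left(M \right)} = M^{2}$
$g{\left(Q \right)} = 1$ ($g{\left(Q \right)} = \frac{Q}{Q} = 1$)
$B = -35$ ($B = 35 \left(-1\right) = -35$)
$\left(g{\left(6 \right)} + B\right) \left(4587 + 4796\right) = \left(1 - 35\right) \left(4587 + 4796\right) = \left(-34\right) 9383 = -319022$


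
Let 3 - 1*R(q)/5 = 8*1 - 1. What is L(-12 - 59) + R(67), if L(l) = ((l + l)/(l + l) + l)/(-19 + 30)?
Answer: -290/11 ≈ -26.364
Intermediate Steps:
L(l) = 1/11 + l/11 (L(l) = ((2*l)/((2*l)) + l)/11 = ((2*l)*(1/(2*l)) + l)*(1/11) = (1 + l)*(1/11) = 1/11 + l/11)
R(q) = -20 (R(q) = 15 - 5*(8*1 - 1) = 15 - 5*(8 - 1) = 15 - 5*7 = 15 - 35 = -20)
L(-12 - 59) + R(67) = (1/11 + (-12 - 59)/11) - 20 = (1/11 + (1/11)*(-71)) - 20 = (1/11 - 71/11) - 20 = -70/11 - 20 = -290/11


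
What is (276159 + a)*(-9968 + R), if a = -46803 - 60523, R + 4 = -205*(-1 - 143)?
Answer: 3300347484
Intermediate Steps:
R = 29516 (R = -4 - 205*(-1 - 143) = -4 - 205*(-144) = -4 + 29520 = 29516)
a = -107326
(276159 + a)*(-9968 + R) = (276159 - 107326)*(-9968 + 29516) = 168833*19548 = 3300347484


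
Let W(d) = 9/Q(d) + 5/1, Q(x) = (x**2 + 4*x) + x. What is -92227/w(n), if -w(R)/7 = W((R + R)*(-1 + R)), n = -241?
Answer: 139430889122668/52913800947 ≈ 2635.1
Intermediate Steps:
Q(x) = x**2 + 5*x
W(d) = 5 + 9/(d*(5 + d)) (W(d) = 9/((d*(5 + d))) + 5/1 = 9*(1/(d*(5 + d))) + 5*1 = 9/(d*(5 + d)) + 5 = 5 + 9/(d*(5 + d)))
w(R) = -35 - 63/(2*R*(-1 + R)*(5 + 2*R*(-1 + R))) (w(R) = -7*(5 + 9/((((R + R)*(-1 + R)))*(5 + (R + R)*(-1 + R)))) = -7*(5 + 9/((((2*R)*(-1 + R)))*(5 + (2*R)*(-1 + R)))) = -7*(5 + 9/(((2*R*(-1 + R)))*(5 + 2*R*(-1 + R)))) = -7*(5 + 9*(1/(2*R*(-1 + R)))/(5 + 2*R*(-1 + R))) = -7*(5 + 9/(2*R*(-1 + R)*(5 + 2*R*(-1 + R)))) = -35 - 63/(2*R*(-1 + R)*(5 + 2*R*(-1 + R))))
-92227/w(n) = -92227*(-482*(-1 - 241)*(5 + 2*(-241)*(-1 - 241))/(7*(-9 - 10*(-241)*(-1 - 241)*(5 + 2*(-241)*(-1 - 241))))) = -92227*116644*(5 + 2*(-241)*(-242))/(7*(-9 - 10*(-241)*(-242)*(5 + 2*(-241)*(-242)))) = -92227*116644*(5 + 116644)/(7*(-9 - 10*(-241)*(-242)*(5 + 116644))) = -92227*13606405956/(7*(-9 - 10*(-241)*(-242)*116649)) = -92227*13606405956/(7*(-9 - 68032029780)) = -92227/((7/2)*(-1/241)*(-1/242)*(1/116649)*(-68032029789)) = -92227/(-52913800947/1511822884) = -92227*(-1511822884/52913800947) = 139430889122668/52913800947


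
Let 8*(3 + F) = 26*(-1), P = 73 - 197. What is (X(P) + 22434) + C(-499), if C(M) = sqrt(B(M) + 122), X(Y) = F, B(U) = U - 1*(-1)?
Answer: 89711/4 + 2*I*sqrt(94) ≈ 22428.0 + 19.391*I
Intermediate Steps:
B(U) = 1 + U (B(U) = U + 1 = 1 + U)
P = -124
F = -25/4 (F = -3 + (26*(-1))/8 = -3 + (1/8)*(-26) = -3 - 13/4 = -25/4 ≈ -6.2500)
X(Y) = -25/4
C(M) = sqrt(123 + M) (C(M) = sqrt((1 + M) + 122) = sqrt(123 + M))
(X(P) + 22434) + C(-499) = (-25/4 + 22434) + sqrt(123 - 499) = 89711/4 + sqrt(-376) = 89711/4 + 2*I*sqrt(94)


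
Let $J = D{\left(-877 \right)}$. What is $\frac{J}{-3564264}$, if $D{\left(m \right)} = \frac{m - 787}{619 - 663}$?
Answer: $- \frac{52}{4900863} \approx -1.061 \cdot 10^{-5}$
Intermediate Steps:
$D{\left(m \right)} = \frac{787}{44} - \frac{m}{44}$ ($D{\left(m \right)} = \frac{-787 + m}{-44} = \left(-787 + m\right) \left(- \frac{1}{44}\right) = \frac{787}{44} - \frac{m}{44}$)
$J = \frac{416}{11}$ ($J = \frac{787}{44} - - \frac{877}{44} = \frac{787}{44} + \frac{877}{44} = \frac{416}{11} \approx 37.818$)
$\frac{J}{-3564264} = \frac{416}{11 \left(-3564264\right)} = \frac{416}{11} \left(- \frac{1}{3564264}\right) = - \frac{52}{4900863}$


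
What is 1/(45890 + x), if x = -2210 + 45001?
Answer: 1/88681 ≈ 1.1276e-5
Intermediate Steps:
x = 42791
1/(45890 + x) = 1/(45890 + 42791) = 1/88681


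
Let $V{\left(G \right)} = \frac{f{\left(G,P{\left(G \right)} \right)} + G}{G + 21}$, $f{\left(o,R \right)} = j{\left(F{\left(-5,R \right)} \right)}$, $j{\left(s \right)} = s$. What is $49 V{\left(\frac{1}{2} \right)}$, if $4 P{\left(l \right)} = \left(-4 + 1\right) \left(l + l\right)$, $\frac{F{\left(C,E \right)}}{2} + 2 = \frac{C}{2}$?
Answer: $- \frac{833}{43} \approx -19.372$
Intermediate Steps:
$F{\left(C,E \right)} = -4 + C$ ($F{\left(C,E \right)} = -4 + 2 \frac{C}{2} = -4 + C$)
$P{\left(l \right)} = - \frac{3 l}{2}$ ($P{\left(l \right)} = \frac{\left(-4 + 1\right) \left(l + l\right)}{4} = \frac{\left(-3\right) 2 l}{4} = \frac{\left(-6\right) l}{4} = - \frac{3 l}{2}$)
$f{\left(o,R \right)} = -9$ ($f{\left(o,R \right)} = -4 - 5 = -9$)
$V{\left(G \right)} = \frac{-9 + G}{21 + G}$ ($V{\left(G \right)} = \frac{-9 + G}{G + 21} = \frac{-9 + G}{21 + G}$)
$49 V{\left(\frac{1}{2} \right)} = 49 \frac{-9 + \frac{1}{2}}{21 + \frac{1}{2}} = 49 \frac{1}{\frac{43}{2}} \left(- \frac{17}{2}\right) = 49 \cdot \frac{2}{43} \left(- \frac{17}{2}\right) = 49 \left(- \frac{17}{43}\right) = - \frac{833}{43}$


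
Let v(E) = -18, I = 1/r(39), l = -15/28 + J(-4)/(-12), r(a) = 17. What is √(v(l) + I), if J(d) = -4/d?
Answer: I*√5185/17 ≈ 4.2357*I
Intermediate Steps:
l = -13/21 (l = -15/28 - 4/(-4)/(-12) = -15*1/28 - 4*(-¼)*(-1/12) = -15/28 + 1*(-1/12) = -15/28 - 1/12 = -13/21 ≈ -0.61905)
I = 1/17 ≈ 0.058824
√(v(l) + I) = √(-18 + 1/17) = √(-305/17) = I*√5185/17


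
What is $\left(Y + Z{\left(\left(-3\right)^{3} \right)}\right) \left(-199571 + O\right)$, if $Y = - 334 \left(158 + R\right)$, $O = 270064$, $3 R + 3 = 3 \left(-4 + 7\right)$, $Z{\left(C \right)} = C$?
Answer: $-3769049231$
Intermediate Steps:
$R = 2$ ($R = -1 + \frac{3 \left(-4 + 7\right)}{3} = -1 + \frac{3 \cdot 3}{3} = -1 + \frac{1}{3} \cdot 9 = -1 + 3 = 2$)
$Y = -53440$ ($Y = - 334 \left(158 + 2\right) = \left(-334\right) 160 = -53440$)
$\left(Y + Z{\left(\left(-3\right)^{3} \right)}\right) \left(-199571 + O\right) = \left(-53440 + \left(-3\right)^{3}\right) \left(-199571 + 270064\right) = \left(-53440 - 27\right) 70493 = \left(-53467\right) 70493 = -3769049231$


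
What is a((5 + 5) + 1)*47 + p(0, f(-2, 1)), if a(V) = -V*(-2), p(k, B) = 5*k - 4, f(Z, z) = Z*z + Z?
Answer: 1030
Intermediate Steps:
f(Z, z) = Z + Z*z
p(k, B) = -4 + 5*k
a(V) = 2*V
a((5 + 5) + 1)*47 + p(0, f(-2, 1)) = (2*((5 + 5) + 1))*47 + (-4 + 5*0) = (2*(10 + 1))*47 + (-4 + 0) = (2*11)*47 - 4 = 22*47 - 4 = 1034 - 4 = 1030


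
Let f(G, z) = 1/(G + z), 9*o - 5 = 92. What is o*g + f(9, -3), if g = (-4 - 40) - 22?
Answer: -4267/6 ≈ -711.17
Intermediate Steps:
o = 97/9 (o = 5/9 + (⅑)*92 = 5/9 + 92/9 = 97/9 ≈ 10.778)
g = -66 (g = -44 - 22 = -66)
o*g + f(9, -3) = (97/9)*(-66) + 1/(9 - 3) = -2134/3 + 1/6 = -2134/3 + ⅙ = -4267/6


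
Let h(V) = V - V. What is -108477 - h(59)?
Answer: -108477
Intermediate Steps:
h(V) = 0
-108477 - h(59) = -108477 - 1*0 = -108477 + 0 = -108477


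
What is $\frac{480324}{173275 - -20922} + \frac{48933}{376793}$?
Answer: $\frac{190485362733}{73172070221} \approx 2.6033$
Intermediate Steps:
$\frac{480324}{173275 - -20922} + \frac{48933}{376793} = \frac{480324}{173275 + 20922} + 48933 \cdot \frac{1}{376793} = \frac{480324}{194197} + \frac{48933}{376793} = \frac{190485362733}{73172070221}$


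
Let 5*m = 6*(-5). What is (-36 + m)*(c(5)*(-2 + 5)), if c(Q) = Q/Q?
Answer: -126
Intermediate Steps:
c(Q) = 1
m = -6 (m = (6*(-5))/5 = (⅕)*(-30) = -6)
(-36 + m)*(c(5)*(-2 + 5)) = (-36 - 6)*(1*(-2 + 5)) = -42*3 = -126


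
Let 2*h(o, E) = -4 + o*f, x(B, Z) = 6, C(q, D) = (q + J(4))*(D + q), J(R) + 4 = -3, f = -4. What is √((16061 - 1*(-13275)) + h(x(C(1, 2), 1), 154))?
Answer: 9*√362 ≈ 171.24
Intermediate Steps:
J(R) = -7 (J(R) = -4 - 3 = -7)
C(q, D) = (-7 + q)*(D + q) (C(q, D) = (q - 7)*(D + q) = (-7 + q)*(D + q))
h(o, E) = -2 - 2*o (h(o, E) = (-4 + o*(-4))/2 = (-4 - 4*o)/2 = -2 - 2*o)
√((16061 - 1*(-13275)) + h(x(C(1, 2), 1), 154)) = √((16061 - 1*(-13275)) + (-2 - 2*6)) = √((16061 + 13275) + (-2 - 12)) = √(29336 - 14) = √29322 = 9*√362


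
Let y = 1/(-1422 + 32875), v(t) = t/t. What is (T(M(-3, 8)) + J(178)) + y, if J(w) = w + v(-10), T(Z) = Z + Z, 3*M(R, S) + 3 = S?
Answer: 17204794/94359 ≈ 182.33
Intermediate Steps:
M(R, S) = -1 + S/3
v(t) = 1
T(Z) = 2*Z
J(w) = 1 + w (J(w) = w + 1 = 1 + w)
y = 1/31453 ≈ 3.1793e-5
(T(M(-3, 8)) + J(178)) + y = (2*(-1 + (⅓)*8) + (1 + 178)) + 1/31453 = (2*(-1 + 8/3) + 179) + 1/31453 = (2*(5/3) + 179) + 1/31453 = (10/3 + 179) + 1/31453 = 547/3 + 1/31453 = 17204794/94359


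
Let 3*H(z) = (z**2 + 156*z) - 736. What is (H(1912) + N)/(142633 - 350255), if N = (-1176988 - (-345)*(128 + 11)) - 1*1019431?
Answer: 415352/103811 ≈ 4.0010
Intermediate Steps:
H(z) = -736/3 + 52*z + z**2/3 (H(z) = ((z**2 + 156*z) - 736)/3 = (-736 + z**2 + 156*z)/3 = -736/3 + 52*z + z**2/3)
N = -2148464 (N = (-1176988 - (-345)*139) - 1019431 = (-1176988 - 1*(-47955)) - 1019431 = (-1176988 + 47955) - 1019431 = -1129033 - 1019431 = -2148464)
(H(1912) + N)/(142633 - 350255) = ((-736/3 + 52*1912 + (1/3)*1912**2) - 2148464)/(142633 - 350255) = ((-736/3 + 99424 + (1/3)*3655744) - 2148464)/(-207622) = ((-736/3 + 99424 + 3655744/3) - 2148464)*(-1/207622) = (1317760 - 2148464)*(-1/207622) = -830704*(-1/207622) = 415352/103811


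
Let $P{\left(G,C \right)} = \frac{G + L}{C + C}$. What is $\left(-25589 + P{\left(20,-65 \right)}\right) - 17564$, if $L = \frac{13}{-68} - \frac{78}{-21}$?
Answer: $- \frac{2670318837}{61880} \approx -43153.0$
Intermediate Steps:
$L = \frac{1677}{476}$ ($L = 13 \left(- \frac{1}{68}\right) - - \frac{26}{7} = - \frac{13}{68} + \frac{26}{7} = \frac{1677}{476} \approx 3.5231$)
$P{\left(G,C \right)} = \frac{\frac{1677}{476} + G}{2 C}$ ($P{\left(G,C \right)} = \frac{G + \frac{1677}{476}}{C + C} = \frac{\frac{1677}{476} + G}{2 C}$)
$\left(-25589 + P{\left(20,-65 \right)}\right) - 17564 = \left(-25589 + \frac{1677 + 476 \cdot 20}{952 \left(-65\right)}\right) - 17564 = \left(-25589 + \frac{1}{952} \left(- \frac{1}{65}\right) \left(1677 + 9520\right)\right) - 17564 = \left(-25589 + \frac{1}{952} \left(- \frac{1}{65}\right) 11197\right) - 17564 = \left(-25589 - \frac{11197}{61880}\right) - 17564 = - \frac{1583458517}{61880} - 17564 = - \frac{2670318837}{61880}$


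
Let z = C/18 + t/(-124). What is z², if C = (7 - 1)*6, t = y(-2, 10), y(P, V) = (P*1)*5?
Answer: 16641/3844 ≈ 4.3291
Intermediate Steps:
y(P, V) = 5*P (y(P, V) = P*5 = 5*P)
t = -10 (t = 5*(-2) = -10)
C = 36 (C = 6*6 = 36)
z = 129/62 (z = 36/18 - 10/(-124) = 36*(1/18) - 10*(-1/124) = 2 + 5/62 = 129/62 ≈ 2.0806)
z² = (129/62)² = 16641/3844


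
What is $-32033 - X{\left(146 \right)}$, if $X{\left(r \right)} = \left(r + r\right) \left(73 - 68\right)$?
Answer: $-33493$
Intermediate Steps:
$X{\left(r \right)} = 10 r$ ($X{\left(r \right)} = 2 r 5 = 10 r$)
$-32033 - X{\left(146 \right)} = -32033 - 10 \cdot 146 = -32033 - 1460 = -33493$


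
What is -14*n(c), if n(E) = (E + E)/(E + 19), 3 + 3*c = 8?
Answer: -70/31 ≈ -2.2581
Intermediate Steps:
c = 5/3 (c = -1 + (⅓)*8 = -1 + 8/3 = 5/3 ≈ 1.6667)
n(E) = 2*E/(19 + E) (n(E) = (2*E)/(19 + E) = 2*E/(19 + E))
-14*n(c) = -28*5/(3*(19 + 5/3)) = -28*5/(3*62/3) = -28*5*3/(3*62) = -14*5/31 = -70/31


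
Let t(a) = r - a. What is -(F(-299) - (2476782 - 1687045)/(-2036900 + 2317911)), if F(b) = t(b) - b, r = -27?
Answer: -159667544/281011 ≈ -568.19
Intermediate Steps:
t(a) = -27 - a
F(b) = -27 - 2*b (F(b) = (-27 - b) - b = -27 - 2*b)
-(F(-299) - (2476782 - 1687045)/(-2036900 + 2317911)) = -((-27 - 2*(-299)) - (2476782 - 1687045)/(-2036900 + 2317911)) = -((-27 + 598) - 789737/281011) = -(571 - 789737/281011) = -1*159667544/281011 = -159667544/281011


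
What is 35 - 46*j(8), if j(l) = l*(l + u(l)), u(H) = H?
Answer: -5853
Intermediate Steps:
j(l) = 2*l² (j(l) = l*(l + l) = l*(2*l) = 2*l²)
35 - 46*j(8) = 35 - 92*8² = 35 - 92*64 = 35 - 46*128 = 35 - 5888 = -5853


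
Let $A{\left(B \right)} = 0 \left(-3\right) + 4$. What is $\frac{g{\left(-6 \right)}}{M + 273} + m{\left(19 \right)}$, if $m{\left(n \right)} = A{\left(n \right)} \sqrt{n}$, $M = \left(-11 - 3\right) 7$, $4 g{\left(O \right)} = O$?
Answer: $- \frac{3}{350} + 4 \sqrt{19} \approx 17.427$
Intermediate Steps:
$A{\left(B \right)} = 4$ ($A{\left(B \right)} = 0 + 4 = 4$)
$g{\left(O \right)} = \frac{O}{4}$
$M = -98$ ($M = \left(-14\right) 7 = -98$)
$m{\left(n \right)} = 4 \sqrt{n}$
$\frac{g{\left(-6 \right)}}{M + 273} + m{\left(19 \right)} = \frac{\frac{1}{4} \left(-6\right)}{-98 + 273} + 4 \sqrt{19} = \frac{1}{175} \left(- \frac{3}{2}\right) + 4 \sqrt{19} = - \frac{3}{350} + 4 \sqrt{19}$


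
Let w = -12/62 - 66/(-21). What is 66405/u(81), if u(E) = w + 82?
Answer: 14409885/18434 ≈ 781.70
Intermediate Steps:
w = 640/217 (w = -12*1/62 - 66*(-1/21) = -6/31 + 22/7 = 640/217 ≈ 2.9493)
u(E) = 18434/217 (u(E) = 640/217 + 82 = 18434/217)
66405/u(81) = 66405/(18434/217) = 66405*(217/18434) = 14409885/18434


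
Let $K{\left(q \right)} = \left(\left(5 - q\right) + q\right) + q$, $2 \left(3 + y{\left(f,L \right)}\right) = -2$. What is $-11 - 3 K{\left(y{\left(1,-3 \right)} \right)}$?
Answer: $-14$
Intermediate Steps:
$y{\left(f,L \right)} = -4$ ($y{\left(f,L \right)} = -3 + \frac{1}{2} \left(-2\right) = -3 - 1 = -4$)
$K{\left(q \right)} = 5 + q$
$-11 - 3 K{\left(y{\left(1,-3 \right)} \right)} = -11 - 3 \left(5 - 4\right) = -11 - 3 = -14$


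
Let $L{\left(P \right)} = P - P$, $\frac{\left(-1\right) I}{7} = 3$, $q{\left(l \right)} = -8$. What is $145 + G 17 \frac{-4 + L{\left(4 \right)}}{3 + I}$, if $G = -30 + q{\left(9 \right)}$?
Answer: $\frac{13}{9} \approx 1.4444$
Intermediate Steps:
$I = -21$ ($I = \left(-7\right) 3 = -21$)
$L{\left(P \right)} = 0$
$G = -38$ ($G = -30 - 8 = -38$)
$145 + G 17 \frac{-4 + L{\left(4 \right)}}{3 + I} = 145 - 38 \cdot 17 \frac{-4 + 0}{3 - 21} = 145 - 38 \cdot 17 \left(- \frac{4}{-18}\right) = 145 - 38 \cdot 17 \left(\left(-4\right) \left(- \frac{1}{18}\right)\right) = 145 - 38 \cdot 17 \cdot \frac{2}{9} = 145 - \frac{1292}{9} = \frac{13}{9}$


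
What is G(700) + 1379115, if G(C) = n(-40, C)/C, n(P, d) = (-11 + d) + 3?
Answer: 241345298/175 ≈ 1.3791e+6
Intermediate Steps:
n(P, d) = -8 + d
G(C) = (-8 + C)/C
G(700) + 1379115 = (-8 + 700)/700 + 1379115 = (1/700)*692 + 1379115 = 173/175 + 1379115 = 241345298/175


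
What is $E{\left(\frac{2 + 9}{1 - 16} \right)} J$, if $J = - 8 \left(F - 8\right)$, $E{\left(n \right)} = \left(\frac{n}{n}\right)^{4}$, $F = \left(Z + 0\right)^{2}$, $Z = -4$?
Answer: $-64$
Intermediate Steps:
$F = 16$ ($F = \left(-4 + 0\right)^{2} = \left(-4\right)^{2} = 16$)
$E{\left(n \right)} = 1$ ($E{\left(n \right)} = 1^{4} = 1$)
$J = -64$ ($J = - 8 \left(16 - 8\right) = \left(-8\right) 8 = -64$)
$E{\left(\frac{2 + 9}{1 - 16} \right)} J = 1 \left(-64\right) = -64$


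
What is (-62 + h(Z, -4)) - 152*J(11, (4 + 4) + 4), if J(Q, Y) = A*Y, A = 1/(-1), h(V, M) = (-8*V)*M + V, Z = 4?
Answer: 1894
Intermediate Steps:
h(V, M) = V - 8*M*V (h(V, M) = -8*M*V + V = V - 8*M*V)
A = -1
J(Q, Y) = -Y
(-62 + h(Z, -4)) - 152*J(11, (4 + 4) + 4) = (-62 + 4*(1 - 8*(-4))) - (-152)*((4 + 4) + 4) = (-62 + 4*(1 + 32)) - (-152)*(8 + 4) = (-62 + 4*33) - (-152)*12 = (-62 + 132) - 152*(-12) = 70 + 1824 = 1894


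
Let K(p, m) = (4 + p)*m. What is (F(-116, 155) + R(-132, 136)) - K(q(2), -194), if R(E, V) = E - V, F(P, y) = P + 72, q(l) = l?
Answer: 852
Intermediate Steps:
F(P, y) = 72 + P
K(p, m) = m*(4 + p)
(F(-116, 155) + R(-132, 136)) - K(q(2), -194) = ((72 - 116) + (-132 - 1*136)) - (-194)*(4 + 2) = (-44 + (-132 - 136)) - (-194)*6 = (-44 - 268) - 1*(-1164) = -312 + 1164 = 852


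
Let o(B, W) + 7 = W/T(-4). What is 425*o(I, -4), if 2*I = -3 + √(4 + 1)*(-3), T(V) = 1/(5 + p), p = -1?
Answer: -9775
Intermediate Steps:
T(V) = ¼ (T(V) = 1/(5 - 1) = 1/4 = ¼)
I = -3/2 - 3*√5/2 (I = (-3 + √(4 + 1)*(-3))/2 = (-3 + √5*(-3))/2 = (-3 - 3*√5)/2 = -3/2 - 3*√5/2 ≈ -4.8541)
o(B, W) = -7 + 4*W (o(B, W) = -7 + W/(¼) = -7 + W*4 = -7 + 4*W)
425*o(I, -4) = 425*(-7 + 4*(-4)) = 425*(-7 - 16) = 425*(-23) = -9775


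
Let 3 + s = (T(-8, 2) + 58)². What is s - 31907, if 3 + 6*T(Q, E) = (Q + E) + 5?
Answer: -257606/9 ≈ -28623.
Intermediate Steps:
T(Q, E) = ⅓ + E/6 + Q/6 (T(Q, E) = -½ + ((Q + E) + 5)/6 = -½ + ((E + Q) + 5)/6 = -½ + (5 + E + Q)/6 = -½ + (⅚ + E/6 + Q/6) = ⅓ + E/6 + Q/6)
s = 29557/9 (s = -3 + ((⅓ + (⅙)*2 + (⅙)*(-8)) + 58)² = -3 + ((⅓ + ⅓ - 4/3) + 58)² = -3 + (-⅔ + 58)² = -3 + (172/3)² = -3 + 29584/9 = 29557/9 ≈ 3284.1)
s - 31907 = 29557/9 - 31907 = -257606/9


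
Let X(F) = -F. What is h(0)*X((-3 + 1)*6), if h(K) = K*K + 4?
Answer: 48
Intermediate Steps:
h(K) = 4 + K² (h(K) = K² + 4 = 4 + K²)
h(0)*X((-3 + 1)*6) = (4 + 0²)*(-(-3 + 1)*6) = (4 + 0)*(-(-2)*6) = 4*(-1*(-12)) = 4*12 = 48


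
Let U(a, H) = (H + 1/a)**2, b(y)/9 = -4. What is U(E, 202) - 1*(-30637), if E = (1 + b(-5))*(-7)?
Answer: 4288345006/60025 ≈ 71443.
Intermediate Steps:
b(y) = -36 (b(y) = 9*(-4) = -36)
E = 245 (E = (1 - 36)*(-7) = -35*(-7) = 245)
U(E, 202) - 1*(-30637) = (1 + 202*245)**2/245**2 - 1*(-30637) = (1 + 49490)**2/60025 + 30637 = (1/60025)*49491**2 + 30637 = (1/60025)*2449359081 + 30637 = 2449359081/60025 + 30637 = 4288345006/60025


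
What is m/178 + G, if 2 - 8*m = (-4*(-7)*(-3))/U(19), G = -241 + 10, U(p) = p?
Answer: -3124907/13528 ≈ -231.00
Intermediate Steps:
G = -231
m = 61/76 (m = 1/4 - -4*(-7)*(-3)/(8*19) = 1/4 - 28*(-3)/(8*19) = 1/4 - (-21)/(2*19) = 1/4 - 1/8*(-84/19) = 1/4 + 21/38 = 61/76 ≈ 0.80263)
m/178 + G = (61/76)/178 - 231 = (1/178)*(61/76) - 231 = 61/13528 - 231 = -3124907/13528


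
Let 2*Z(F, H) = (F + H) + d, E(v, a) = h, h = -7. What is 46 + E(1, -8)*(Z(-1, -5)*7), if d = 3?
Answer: 239/2 ≈ 119.50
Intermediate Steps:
E(v, a) = -7
Z(F, H) = 3/2 + F/2 + H/2 (Z(F, H) = ((F + H) + 3)/2 = (3 + F + H)/2 = 3/2 + F/2 + H/2)
46 + E(1, -8)*(Z(-1, -5)*7) = 46 - 7*(3/2 + (½)*(-1) + (½)*(-5))*7 = 46 - 7*(3/2 - ½ - 5/2)*7 = 46 - (-21)*7/2 = 46 - 7*(-21/2) = 46 + 147/2 = 239/2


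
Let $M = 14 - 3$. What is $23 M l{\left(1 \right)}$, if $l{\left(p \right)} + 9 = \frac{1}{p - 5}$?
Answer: $- \frac{9361}{4} \approx -2340.3$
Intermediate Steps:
$l{\left(p \right)} = -9 + \frac{1}{-5 + p}$ ($l{\left(p \right)} = -9 + \frac{1}{p - 5} = -9 + \frac{1}{-5 + p}$)
$M = 11$
$23 M l{\left(1 \right)} = 23 \cdot 11 \frac{46 - 9}{-5 + 1} = 253 \frac{46 - 9}{-4} = 253 \left(\left(- \frac{1}{4}\right) 37\right) = 253 \left(- \frac{37}{4}\right) = - \frac{9361}{4}$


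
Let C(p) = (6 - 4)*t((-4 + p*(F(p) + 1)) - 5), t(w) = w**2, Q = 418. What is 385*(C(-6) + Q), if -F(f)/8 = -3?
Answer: 19627300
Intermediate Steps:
F(f) = 24 (F(f) = -8*(-3) = 24)
C(p) = 2*(-9 + 25*p)**2 (C(p) = (6 - 4)*((-4 + p*(24 + 1)) - 5)**2 = 2*((-4 + p*25) - 5)**2 = 2*((-4 + 25*p) - 5)**2 = 2*(-9 + 25*p)**2)
385*(C(-6) + Q) = 385*(2*(-9 + 25*(-6))**2 + 418) = 385*(2*(-9 - 150)**2 + 418) = 385*(2*(-159)**2 + 418) = 385*(2*25281 + 418) = 385*(50562 + 418) = 385*50980 = 19627300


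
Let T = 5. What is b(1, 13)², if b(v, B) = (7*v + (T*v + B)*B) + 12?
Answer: 64009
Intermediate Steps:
b(v, B) = 12 + 7*v + B*(B + 5*v) (b(v, B) = (7*v + (5*v + B)*B) + 12 = (7*v + (B + 5*v)*B) + 12 = (7*v + B*(B + 5*v)) + 12 = 12 + 7*v + B*(B + 5*v))
b(1, 13)² = (12 + 13² + 7*1 + 5*13*1)² = (12 + 169 + 7 + 65)² = 253² = 64009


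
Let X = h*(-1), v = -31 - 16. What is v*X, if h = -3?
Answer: -141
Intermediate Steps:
v = -47
X = 3 (X = -3*(-1) = 3)
v*X = -47*3 = -141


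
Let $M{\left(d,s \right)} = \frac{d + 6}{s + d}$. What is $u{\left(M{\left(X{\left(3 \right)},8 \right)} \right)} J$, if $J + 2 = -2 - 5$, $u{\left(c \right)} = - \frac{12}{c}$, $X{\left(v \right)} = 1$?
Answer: $\frac{972}{7} \approx 138.86$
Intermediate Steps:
$M{\left(d,s \right)} = \frac{6 + d}{d + s}$
$J = -9$ ($J = -2 - 7 = -9$)
$u{\left(M{\left(X{\left(3 \right)},8 \right)} \right)} J = - \frac{12}{\frac{1}{1 + 8} \left(6 + 1\right)} \left(-9\right) = - \frac{12}{\frac{1}{9} \cdot 7} \left(-9\right) = - \frac{12}{\frac{7}{9}} \left(-9\right) = \left(-12\right) \frac{9}{7} \left(-9\right) = \left(- \frac{108}{7}\right) \left(-9\right) = \frac{972}{7}$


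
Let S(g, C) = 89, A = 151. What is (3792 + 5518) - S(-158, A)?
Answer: 9221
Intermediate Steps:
(3792 + 5518) - S(-158, A) = (3792 + 5518) - 1*89 = 9310 - 89 = 9221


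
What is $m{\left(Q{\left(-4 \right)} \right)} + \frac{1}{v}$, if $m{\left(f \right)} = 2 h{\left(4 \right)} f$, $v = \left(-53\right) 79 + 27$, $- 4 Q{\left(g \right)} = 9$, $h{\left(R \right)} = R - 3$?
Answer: $- \frac{18721}{4160} \approx -4.5002$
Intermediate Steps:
$h{\left(R \right)} = -3 + R$ ($h{\left(R \right)} = R - 3 = -3 + R$)
$Q{\left(g \right)} = - \frac{9}{4}$ ($Q{\left(g \right)} = \left(- \frac{1}{4}\right) 9 = - \frac{9}{4}$)
$v = -4160$ ($v = -4187 + 27 = -4160$)
$m{\left(f \right)} = 2 f$ ($m{\left(f \right)} = 2 \left(-3 + 4\right) f = 2 \cdot 1 f = 2 f$)
$m{\left(Q{\left(-4 \right)} \right)} + \frac{1}{v} = 2 \left(- \frac{9}{4}\right) + \frac{1}{-4160} = - \frac{9}{2} - \frac{1}{4160} = - \frac{18721}{4160}$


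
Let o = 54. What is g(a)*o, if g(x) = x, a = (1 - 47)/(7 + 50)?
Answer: -828/19 ≈ -43.579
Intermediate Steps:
a = -46/57 ≈ -0.80702
g(a)*o = -46/57*54 = -828/19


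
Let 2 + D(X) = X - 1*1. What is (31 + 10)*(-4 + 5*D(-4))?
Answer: -1599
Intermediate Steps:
D(X) = -3 + X (D(X) = -2 + (X - 1*1) = -2 + (X - 1) = -2 + (-1 + X) = -3 + X)
(31 + 10)*(-4 + 5*D(-4)) = (31 + 10)*(-4 + 5*(-3 - 4)) = 41*(-4 + 5*(-7)) = 41*(-4 - 35) = 41*(-39) = -1599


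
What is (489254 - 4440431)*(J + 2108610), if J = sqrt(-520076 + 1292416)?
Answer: -8331491333970 - 181754142*sqrt(365) ≈ -8.3350e+12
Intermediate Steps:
J = 46*sqrt(365) (J = sqrt(772340) = 46*sqrt(365) ≈ 878.83)
(489254 - 4440431)*(J + 2108610) = (489254 - 4440431)*(46*sqrt(365) + 2108610) = -3951177*(2108610 + 46*sqrt(365)) = -8331491333970 - 181754142*sqrt(365)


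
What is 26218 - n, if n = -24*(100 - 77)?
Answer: 26770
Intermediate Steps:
n = -552 (n = -24*23 = -552)
26218 - n = 26218 - 1*(-552) = 26218 + 552 = 26770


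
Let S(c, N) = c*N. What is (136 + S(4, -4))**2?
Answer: 14400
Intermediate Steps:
S(c, N) = N*c
(136 + S(4, -4))**2 = (136 - 4*4)**2 = (136 - 16)**2 = 120**2 = 14400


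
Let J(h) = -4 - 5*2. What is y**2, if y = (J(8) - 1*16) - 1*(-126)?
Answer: 9216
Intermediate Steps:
J(h) = -14 (J(h) = -4 - 10 = -14)
y = 96 (y = (-14 - 1*16) - 1*(-126) = (-14 - 16) + 126 = -30 + 126 = 96)
y**2 = 96**2 = 9216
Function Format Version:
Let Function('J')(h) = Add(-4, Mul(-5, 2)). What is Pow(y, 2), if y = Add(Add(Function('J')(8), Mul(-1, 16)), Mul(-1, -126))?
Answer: 9216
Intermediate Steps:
Function('J')(h) = -14 (Function('J')(h) = Add(-4, -10) = -14)
y = 96 (y = Add(Add(-14, Mul(-1, 16)), Mul(-1, -126)) = Add(Add(-14, -16), 126) = Add(-30, 126) = 96)
Pow(y, 2) = Pow(96, 2) = 9216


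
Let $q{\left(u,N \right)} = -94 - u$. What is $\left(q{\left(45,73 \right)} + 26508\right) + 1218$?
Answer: $27587$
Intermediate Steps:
$\left(q{\left(45,73 \right)} + 26508\right) + 1218 = \left(\left(-94 - 45\right) + 26508\right) + 1218 = \left(-139 + 26508\right) + 1218 = 26369 + 1218 = 27587$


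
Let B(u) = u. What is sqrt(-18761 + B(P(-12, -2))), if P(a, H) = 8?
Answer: I*sqrt(18753) ≈ 136.94*I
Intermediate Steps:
sqrt(-18761 + B(P(-12, -2))) = sqrt(-18761 + 8) = sqrt(-18753) = I*sqrt(18753)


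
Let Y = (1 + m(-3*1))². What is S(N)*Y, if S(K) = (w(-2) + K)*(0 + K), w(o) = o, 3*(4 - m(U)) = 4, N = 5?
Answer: 605/3 ≈ 201.67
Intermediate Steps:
m(U) = 8/3 (m(U) = 4 - ⅓*4 = 4 - 4/3 = 8/3)
Y = 121/9 (Y = (1 + 8/3)² = (11/3)² = 121/9 ≈ 13.444)
S(K) = K*(-2 + K) (S(K) = (-2 + K)*(0 + K) = (-2 + K)*K = K*(-2 + K))
S(N)*Y = (5*(-2 + 5))*(121/9) = (5*3)*(121/9) = 15*(121/9) = 605/3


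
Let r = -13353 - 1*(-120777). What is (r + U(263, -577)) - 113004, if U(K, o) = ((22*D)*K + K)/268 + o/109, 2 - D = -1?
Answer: -2406521/436 ≈ -5519.5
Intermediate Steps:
D = 3 (D = 2 - 1*(-1) = 2 + 1 = 3)
r = 107424 (r = -13353 + 120777 = 107424)
U(K, o) = K/4 + o/109 (U(K, o) = ((22*3)*K + K)/268 + o/109 = (66*K + K)*(1/268) + o*(1/109) = (67*K)*(1/268) + o/109 = K/4 + o/109)
(r + U(263, -577)) - 113004 = (107424 + ((1/4)*263 + (1/109)*(-577))) - 113004 = (107424 + (263/4 - 577/109)) - 113004 = (107424 + 26359/436) - 113004 = 46863223/436 - 113004 = -2406521/436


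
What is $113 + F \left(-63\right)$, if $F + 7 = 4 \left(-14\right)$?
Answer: $4082$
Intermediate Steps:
$F = -63$ ($F = -7 + 4 \left(-14\right) = -7 - 56 = -63$)
$113 + F \left(-63\right) = 113 - -3969 = 113 + 3969 = 4082$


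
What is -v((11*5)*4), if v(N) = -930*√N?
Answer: 1860*√55 ≈ 13794.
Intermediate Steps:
-v((11*5)*4) = -(-930)*√((11*5)*4) = -(-930)*√(55*4) = -(-930)*√220 = -(-930)*2*√55 = -(-1860)*√55 = 1860*√55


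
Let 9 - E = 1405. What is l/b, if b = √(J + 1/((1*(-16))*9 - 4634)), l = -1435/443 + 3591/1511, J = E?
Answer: 577472*I*√3541076138/1488259161399 ≈ 0.02309*I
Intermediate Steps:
E = -1396 (E = 9 - 1*1405 = 9 - 1405 = -1396)
J = -1396
l = -577472/669373 (l = -1435*1/443 + 3591*(1/1511) = -1435/443 + 3591/1511 = -577472/669373 ≈ -0.86271)
b = 3*I*√3541076138/4778 (b = √(-1396 + 1/((1*(-16))*9 - 4634)) = √(-1396 + 1/(-16*9 - 4634)) = √(-1396 + 1/(-144 - 4634)) = √(-1396 + 1/(-4778)) = √(-1396 - 1/4778) = √(-6670089/4778) = 3*I*√3541076138/4778 ≈ 37.363*I)
l/b = -577472*(-I*√3541076138/2223363)/669373 = -(-577472)*I*√3541076138/1488259161399 = 577472*I*√3541076138/1488259161399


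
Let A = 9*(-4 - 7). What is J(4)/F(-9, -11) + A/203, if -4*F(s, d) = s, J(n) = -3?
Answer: -1109/609 ≈ -1.8210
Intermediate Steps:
A = -99 (A = 9*(-11) = -99)
F(s, d) = -s/4
J(4)/F(-9, -11) + A/203 = -3/((-¼*(-9))) - 99/203 = -3/9/4 - 99*1/203 = -3*4/9 - 99/203 = -4/3 - 99/203 = -1109/609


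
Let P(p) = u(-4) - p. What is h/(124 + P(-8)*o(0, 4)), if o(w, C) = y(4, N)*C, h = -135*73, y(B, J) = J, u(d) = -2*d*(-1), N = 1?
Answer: -9855/124 ≈ -79.476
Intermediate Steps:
u(d) = 2*d
h = -9855
o(w, C) = C (o(w, C) = 1*C = C)
P(p) = -8 - p (P(p) = 2*(-4) - p = -8 - p)
h/(124 + P(-8)*o(0, 4)) = -9855/(124 + (-8 - 1*(-8))*4) = -9855/(124 + (-8 + 8)*4) = -9855/(124 + 0*4) = -9855/(124 + 0) = -9855/124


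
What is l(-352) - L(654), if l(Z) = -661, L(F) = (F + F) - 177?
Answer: -1792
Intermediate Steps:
L(F) = -177 + 2*F (L(F) = 2*F - 177 = -177 + 2*F)
l(-352) - L(654) = -661 - (-177 + 2*654) = -661 - (-177 + 1308) = -661 - 1*1131 = -661 - 1131 = -1792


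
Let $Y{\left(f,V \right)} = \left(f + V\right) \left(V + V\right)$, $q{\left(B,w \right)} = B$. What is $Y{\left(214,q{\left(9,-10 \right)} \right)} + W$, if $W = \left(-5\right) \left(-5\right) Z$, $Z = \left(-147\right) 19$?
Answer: $-65811$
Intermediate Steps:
$Y{\left(f,V \right)} = 2 V \left(V + f\right)$ ($Y{\left(f,V \right)} = \left(V + f\right) 2 V = 2 V \left(V + f\right)$)
$Z = -2793$
$W = -69825$ ($W = \left(-5\right) \left(-5\right) \left(-2793\right) = 25 \left(-2793\right) = -69825$)
$Y{\left(214,q{\left(9,-10 \right)} \right)} + W = 2 \cdot 9 \left(9 + 214\right) - 69825 = 2 \cdot 9 \cdot 223 - 69825 = 4014 - 69825 = -65811$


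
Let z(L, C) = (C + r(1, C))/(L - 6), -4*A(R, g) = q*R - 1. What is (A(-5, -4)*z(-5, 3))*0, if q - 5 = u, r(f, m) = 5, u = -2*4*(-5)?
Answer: 0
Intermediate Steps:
u = 40 (u = -8*(-5) = 40)
q = 45 (q = 5 + 40 = 45)
A(R, g) = 1/4 - 45*R/4 (A(R, g) = -(45*R - 1)/4 = -(-1 + 45*R)/4 = 1/4 - 45*R/4)
z(L, C) = (5 + C)/(-6 + L) (z(L, C) = (C + 5)/(L - 6) = (5 + C)/(-6 + L))
(A(-5, -4)*z(-5, 3))*0 = ((1/4 - 45/4*(-5))*((5 + 3)/(-6 - 5)))*0 = ((1/4 + 225/4)*(8/(-11)))*0 = (113*(-1/11*8)/2)*0 = ((113/2)*(-8/11))*0 = -452/11*0 = 0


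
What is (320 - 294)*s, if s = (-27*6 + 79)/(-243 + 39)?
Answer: 1079/102 ≈ 10.578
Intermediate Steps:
s = 83/204 (s = (-162 + 79)/(-204) = -83*(-1/204) = 83/204 ≈ 0.40686)
(320 - 294)*s = (320 - 294)*(83/204) = 26*(83/204) = 1079/102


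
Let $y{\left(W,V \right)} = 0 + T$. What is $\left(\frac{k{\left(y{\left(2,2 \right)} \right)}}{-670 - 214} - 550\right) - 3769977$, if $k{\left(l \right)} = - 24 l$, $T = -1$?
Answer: $- \frac{833286473}{221} \approx -3.7705 \cdot 10^{6}$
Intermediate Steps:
$y{\left(W,V \right)} = -1$ ($y{\left(W,V \right)} = 0 - 1 = -1$)
$\left(\frac{k{\left(y{\left(2,2 \right)} \right)}}{-670 - 214} - 550\right) - 3769977 = \left(\frac{\left(-24\right) \left(-1\right)}{-670 - 214} - 550\right) - 3769977 = \left(\frac{24}{-884} - 550\right) - 3769977 = \left(24 \left(- \frac{1}{884}\right) - 550\right) - 3769977 = \left(- \frac{6}{221} - 550\right) - 3769977 = - \frac{121556}{221} - 3769977 = - \frac{833286473}{221}$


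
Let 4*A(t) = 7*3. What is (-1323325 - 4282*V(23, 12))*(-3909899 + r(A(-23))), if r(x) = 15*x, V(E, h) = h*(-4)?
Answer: 17481416269709/4 ≈ 4.3704e+12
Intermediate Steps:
A(t) = 21/4 (A(t) = (7*3)/4 = (¼)*21 = 21/4)
V(E, h) = -4*h
(-1323325 - 4282*V(23, 12))*(-3909899 + r(A(-23))) = (-1323325 - (-17128)*12)*(-3909899 + 15*(21/4)) = (-1323325 - 4282*(-48))*(-3909899 + 315/4) = (-1323325 + 205536)*(-15639281/4) = -1117789*(-15639281/4) = 17481416269709/4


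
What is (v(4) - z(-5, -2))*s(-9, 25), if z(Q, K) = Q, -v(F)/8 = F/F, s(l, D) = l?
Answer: 27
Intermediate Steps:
v(F) = -8 (v(F) = -8*F/F = -8*1 = -8)
(v(4) - z(-5, -2))*s(-9, 25) = (-8 - 1*(-5))*(-9) = (-8 + 5)*(-9) = -3*(-9) = 27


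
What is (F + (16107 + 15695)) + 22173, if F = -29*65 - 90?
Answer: 52000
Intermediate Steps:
F = -1975 (F = -1885 - 90 = -1975)
(F + (16107 + 15695)) + 22173 = (-1975 + (16107 + 15695)) + 22173 = (-1975 + 31802) + 22173 = 29827 + 22173 = 52000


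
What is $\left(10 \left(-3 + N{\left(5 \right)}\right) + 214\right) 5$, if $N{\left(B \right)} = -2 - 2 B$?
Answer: $320$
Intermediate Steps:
$\left(10 \left(-3 + N{\left(5 \right)}\right) + 214\right) 5 = \left(10 \left(-3 - 12\right) + 214\right) 5 = \left(10 \left(-15\right) + 214\right) 5 = \left(-150 + 214\right) 5 = 64 \cdot 5 = 320$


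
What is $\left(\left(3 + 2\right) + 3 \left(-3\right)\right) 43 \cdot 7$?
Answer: $-1204$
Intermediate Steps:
$\left(\left(3 + 2\right) + 3 \left(-3\right)\right) 43 \cdot 7 = \left(5 - 9\right) 43 \cdot 7 = \left(-4\right) 43 \cdot 7 = \left(-172\right) 7 = -1204$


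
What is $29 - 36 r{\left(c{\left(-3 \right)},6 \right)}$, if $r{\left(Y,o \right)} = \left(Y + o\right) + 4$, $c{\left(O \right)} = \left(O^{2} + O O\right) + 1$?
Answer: $-1015$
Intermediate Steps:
$c{\left(O \right)} = 1 + 2 O^{2}$ ($c{\left(O \right)} = \left(O^{2} + O^{2}\right) + 1 = 2 O^{2} + 1 = 1 + 2 O^{2}$)
$r{\left(Y,o \right)} = 4 + Y + o$
$29 - 36 r{\left(c{\left(-3 \right)},6 \right)} = 29 - 36 \left(4 + \left(1 + 2 \left(-3\right)^{2}\right) + 6\right) = 29 - 36 \left(4 + \left(1 + 2 \cdot 9\right) + 6\right) = 29 - 36 \left(4 + \left(1 + 18\right) + 6\right) = 29 - 36 \left(4 + 19 + 6\right) = 29 - 1044 = -1015$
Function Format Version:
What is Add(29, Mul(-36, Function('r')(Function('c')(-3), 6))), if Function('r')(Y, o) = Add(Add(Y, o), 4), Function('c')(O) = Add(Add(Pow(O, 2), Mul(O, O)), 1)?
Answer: -1015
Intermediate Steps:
Function('c')(O) = Add(1, Mul(2, Pow(O, 2))) (Function('c')(O) = Add(Add(Pow(O, 2), Pow(O, 2)), 1) = Add(Mul(2, Pow(O, 2)), 1) = Add(1, Mul(2, Pow(O, 2))))
Function('r')(Y, o) = Add(4, Y, o)
Add(29, Mul(-36, Function('r')(Function('c')(-3), 6))) = Add(29, Mul(-36, Add(4, Add(1, Mul(2, Pow(-3, 2))), 6))) = Add(29, Mul(-36, Add(4, Add(1, Mul(2, 9)), 6))) = Add(29, Mul(-36, Add(4, Add(1, 18), 6))) = Add(29, Mul(-36, Add(4, 19, 6))) = Add(29, Mul(-36, 29)) = Add(29, -1044) = -1015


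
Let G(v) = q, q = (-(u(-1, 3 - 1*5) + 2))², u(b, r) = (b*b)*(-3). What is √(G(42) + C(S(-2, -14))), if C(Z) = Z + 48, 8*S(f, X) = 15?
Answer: √814/4 ≈ 7.1327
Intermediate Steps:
S(f, X) = 15/8 (S(f, X) = (⅛)*15 = 15/8)
u(b, r) = -3*b² (u(b, r) = b²*(-3) = -3*b²)
C(Z) = 48 + Z
q = 1 (q = (-(-3*(-1)² + 2))² = (-(-3*1 + 2))² = (-(-3 + 2))² = (-1*(-1))² = 1² = 1)
G(v) = 1
√(G(42) + C(S(-2, -14))) = √(1 + (48 + 15/8)) = √(1 + 399/8) = √(407/8) = √814/4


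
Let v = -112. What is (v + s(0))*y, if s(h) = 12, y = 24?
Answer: -2400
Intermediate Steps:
(v + s(0))*y = (-112 + 12)*24 = -100*24 = -2400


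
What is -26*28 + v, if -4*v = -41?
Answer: -2871/4 ≈ -717.75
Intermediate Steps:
v = 41/4 (v = -1/4*(-41) = 41/4 ≈ 10.250)
-26*28 + v = -26*28 + 41/4 = -728 + 41/4 = -2871/4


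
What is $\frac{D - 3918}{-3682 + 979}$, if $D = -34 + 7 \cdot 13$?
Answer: $\frac{1287}{901} \approx 1.4284$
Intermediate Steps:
$D = 57$ ($D = -34 + 91 = 57$)
$\frac{D - 3918}{-3682 + 979} = \frac{57 - 3918}{-3682 + 979} = - \frac{3861}{-2703} = \left(-3861\right) \left(- \frac{1}{2703}\right) = \frac{1287}{901}$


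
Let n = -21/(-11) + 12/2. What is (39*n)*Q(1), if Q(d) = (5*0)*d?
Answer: 0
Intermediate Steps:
n = 87/11 (n = -21*(-1/11) + 12*(1/2) = 21/11 + 6 = 87/11 ≈ 7.9091)
Q(d) = 0 (Q(d) = 0*d = 0)
(39*n)*Q(1) = (39*(87/11))*0 = (3393/11)*0 = 0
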